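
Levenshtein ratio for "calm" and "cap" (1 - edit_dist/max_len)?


Word 1: "calm" (length 4)
Word 2: "cap" (length 3)
One optimal edit sequence:
  1. keep 'c'
  2. keep 'a'
  3. delete 'l'  (+1)
  4. substitute 'm' -> 'p'  (+1)
Edit distance = 2
Max length = max(4, 3) = 4
Similarity = 1 - 2/4
= 0.5000


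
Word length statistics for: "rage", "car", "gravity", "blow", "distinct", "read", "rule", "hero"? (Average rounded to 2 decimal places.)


Lengths: "rage"=4, "car"=3, "gravity"=7, "blow"=4, "distinct"=8, "read"=4, "rule"=4, "hero"=4
Sum = 38, Count = 8
Average = 38/8 = 4.75
= avg=4.75, min=3, max=8


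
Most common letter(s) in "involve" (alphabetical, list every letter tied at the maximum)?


Word: "involve"
Letter counts:
  'e': 1
  'i': 1
  'l': 1
  'n': 1
  'o': 1
  'v': 2
Maximum count = 2
Most frequent = 'v' (2 times each)


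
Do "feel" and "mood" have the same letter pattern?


Pattern of "feel": [0, 1, 1, 2]
Pattern of "mood": [0, 1, 1, 2]
Patterns match
Same pattern = Yes


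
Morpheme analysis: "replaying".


Word: "replaying"
Morphemes: re- / play / -ing
Each morpheme carries meaning
= 3 morphemes


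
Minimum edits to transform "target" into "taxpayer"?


Word 1: "target" (length 6)
Word 2: "taxpayer" (length 8)
One optimal edit sequence (insert/delete/substitute each cost 1):
  1. keep 't'
  2. keep 'a'
  3. insert 'x'  (+1)
  4. insert 'p'  (+1)
  5. substitute 'r' -> 'a'  (+1)
  6. substitute 'g' -> 'y'  (+1)
  7. keep 'e'
  8. substitute 't' -> 'r'  (+1)
Total edit operations: 5
Edit distance = 5


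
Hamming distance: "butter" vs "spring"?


Comparing character by character (same length = 6):
  Pos 0: 'b' vs 's' !=
  Pos 1: 'u' vs 'p' !=
  Pos 2: 't' vs 'r' !=
  Pos 3: 't' vs 'i' !=
  Pos 4: 'e' vs 'n' !=
  Pos 5: 'r' vs 'g' !=
Hamming distance = 6


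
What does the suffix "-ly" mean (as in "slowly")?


Suffix: -ly
As in: slowly -> slow + -ly
Meaning = in a manner


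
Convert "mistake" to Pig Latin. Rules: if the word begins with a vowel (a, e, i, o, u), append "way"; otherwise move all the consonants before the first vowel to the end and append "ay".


Word: "mistake"
Starts with consonant(s) → move to end, add 'ay'
Consonant cluster: "m"
Pig Latin = "istakemay"


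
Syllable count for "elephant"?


Word: "elephant"
Syllable breakdown: el / e / phant
Counting: 3 parts
= 3 syllables


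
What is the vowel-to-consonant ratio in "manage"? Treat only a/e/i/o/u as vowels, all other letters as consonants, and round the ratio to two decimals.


Word: "manage"
Vowels (a,e,i,o,u): 3
Consonants: 3
Ratio = 3/3
= 1.00


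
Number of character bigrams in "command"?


Word: "command" (length 7)
Number of 2-grams = length - 2 + 1 = 7 - 2 + 1
= 6


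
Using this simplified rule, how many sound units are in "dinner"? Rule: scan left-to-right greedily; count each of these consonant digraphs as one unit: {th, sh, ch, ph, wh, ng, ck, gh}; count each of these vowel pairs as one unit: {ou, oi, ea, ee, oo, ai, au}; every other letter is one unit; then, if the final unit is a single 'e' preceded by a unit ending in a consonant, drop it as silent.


Word: "dinner" (6 letters)
Left-to-right scan:
  1. 'd' (letter)
  2. 'i' (letter)
  3. 'n' (letter)
  4. 'n' (letter)
  5. 'e' (letter)
  6. 'r' (letter)
Units from scan: 6
Sound units = 6 units


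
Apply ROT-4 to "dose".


Word: "dose"
Shift: 4
Each letter → (letter + shift) mod 26:
  'd' (3) + 4 = 7 → 'h'
  'o' (14) + 4 = 18 → 's'
  's' (18) + 4 = 22 → 'w'
  'e' (4) + 4 = 8 → 'i'
Result = "hswi"


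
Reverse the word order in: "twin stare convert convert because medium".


Original: "twin stare convert convert because medium"
Words (1..n): twin | stare | convert | convert | because | medium
Reversed (n..1): medium | because | convert | convert | stare | twin
Result = "medium because convert convert stare twin"


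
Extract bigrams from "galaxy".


Word: "galaxy" (length 6)
Number of bigrams = 6 - 2 + 1 = 5
  Position 0: "ga"
  Position 1: "al"
  Position 2: "la"
  Position 3: "ax"
  Position 4: "xy"
Bigrams = "ga", "al", "la", "ax", "xy"


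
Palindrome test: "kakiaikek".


Word: "kakiaikek"
Reversed: "kekiaikak"
Forward == Backward? kakiaikek != kekiaikak
Palindrome = No


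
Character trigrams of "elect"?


Word: "elect" (length 5)
Number of trigrams = 5 - 3 + 1 = 3
  Position 0: "ele"
  Position 1: "lec"
  Position 2: "ect"
Trigrams = "ele", "lec", "ect"


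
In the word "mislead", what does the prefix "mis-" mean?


Prefix: mis-
Example: mislead = mis- + lead
Meaning = wrongly


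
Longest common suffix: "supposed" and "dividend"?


Word 1: "supposed"
Word 2: "dividend"
Comparing from end:
  Pos -1: 'd' == 'd'
  Pos -2: 'e' != 'n' (stop)
LCS = "d" (length 1)


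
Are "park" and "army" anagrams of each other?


Word 1: "park" → sorted: akpr
Word 2: "army" → sorted: amry
Same letters? akpr != amry
Anagram = No


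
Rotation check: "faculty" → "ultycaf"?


Word: "faculty", Candidate: "ultycaf"
Method: check if candidate is substring of word+word
"facultyfaculty" contains "ultycaf"? No
Is rotation = No


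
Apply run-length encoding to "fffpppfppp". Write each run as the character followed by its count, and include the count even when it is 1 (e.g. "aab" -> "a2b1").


String: "fffpppfppp"
Scanning for consecutive runs:
  'f' x 3
  'p' x 3
  'f' x 1
  'p' x 3
RLE = "f3p3f1p3"


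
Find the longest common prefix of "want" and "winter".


Word 1: "want"
Word 2: "winter"
Comparing from start:
  Pos 0: 'w' == 'w'
  Pos 1: 'a' != 'i' (stop)
LCP = "w" (length 1)


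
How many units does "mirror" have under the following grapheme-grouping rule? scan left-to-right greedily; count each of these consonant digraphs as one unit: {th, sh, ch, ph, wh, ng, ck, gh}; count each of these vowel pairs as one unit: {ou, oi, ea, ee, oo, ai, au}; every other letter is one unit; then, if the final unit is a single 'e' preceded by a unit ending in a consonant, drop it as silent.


Word: "mirror" (6 letters)
Left-to-right scan:
  (1) 'm' (letter)
  (2) 'i' (letter)
  (3) 'r' (letter)
  (4) 'r' (letter)
  (5) 'o' (letter)
  (6) 'r' (letter)
Units from scan: 6
Sound units = 6 units


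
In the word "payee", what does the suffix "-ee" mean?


Suffix: -ee
Example: payee (pay + -ee)
Meaning = one who receives


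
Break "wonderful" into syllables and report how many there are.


Word: "wonderful"
Syllable breakdown: won / der / ful
Counting: 3 parts
= 3 syllables


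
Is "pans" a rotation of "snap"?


Word: "snap", Candidate: "pans"
Method: check if candidate is substring of word+word
"snapsnap" contains "pans"? No
Is rotation = No


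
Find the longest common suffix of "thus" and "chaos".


Word 1: "thus"
Word 2: "chaos"
Comparing from end:
  Pos -1: 's' == 's'
  Pos -2: 'u' != 'o' (stop)
LCS = "s" (length 1)


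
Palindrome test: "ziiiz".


Word: "ziiiz"
Reversed: "ziiiz"
Forward == Backward? ziiiz == ziiiz
Palindrome = Yes


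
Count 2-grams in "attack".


Word: "attack" (length 6)
Number of 2-grams = length - 2 + 1 = 6 - 2 + 1
= 5


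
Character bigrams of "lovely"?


Word: "lovely" (length 6)
Number of bigrams = 6 - 2 + 1 = 5
  Position 0: "lo"
  Position 1: "ov"
  Position 2: "ve"
  Position 3: "el"
  Position 4: "ly"
Bigrams = "lo", "ov", "ve", "el", "ly"


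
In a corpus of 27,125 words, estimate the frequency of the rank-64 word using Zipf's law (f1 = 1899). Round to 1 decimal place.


Zipf's law: f(r) = f(1) / r
f(1) = 1899
f(64) = 1899 / 64
= 29.7 occurrences


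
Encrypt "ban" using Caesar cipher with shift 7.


Word: "ban"
Shift: 7
Each letter → (letter + shift) mod 26:
  'b' (1) + 7 = 8 → 'i'
  'a' (0) + 7 = 7 → 'h'
  'n' (13) + 7 = 20 → 'u'
Result = "ihu"


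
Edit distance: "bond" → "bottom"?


Word 1: "bond" (length 4)
Word 2: "bottom" (length 6)
One optimal edit sequence (insert/delete/substitute each cost 1):
  1. keep 'b'
  2. keep 'o'
  3. insert 't'  (+1)
  4. insert 't'  (+1)
  5. substitute 'n' -> 'o'  (+1)
  6. substitute 'd' -> 'm'  (+1)
Total edit operations: 4
Edit distance = 4


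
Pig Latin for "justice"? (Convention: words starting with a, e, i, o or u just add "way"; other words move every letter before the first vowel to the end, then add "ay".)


Word: "justice"
Starts with consonant(s) → move to end, add 'ay'
Consonant cluster: "j"
Pig Latin = "usticejay"


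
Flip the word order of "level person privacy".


Original: "level person privacy"
Words (1..n): level | person | privacy
Reversed (n..1): privacy | person | level
Result = "privacy person level"


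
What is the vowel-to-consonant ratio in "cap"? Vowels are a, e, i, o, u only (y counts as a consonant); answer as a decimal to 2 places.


Word: "cap"
Vowels (a,e,i,o,u): 1
Consonants: 2
Ratio = 1/2
= 0.50


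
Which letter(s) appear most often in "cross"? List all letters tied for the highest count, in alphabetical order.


Word: "cross"
Letter counts:
  'c': 1
  'o': 1
  'r': 1
  's': 2
Maximum count = 2
Most frequent = 's' (2 times each)


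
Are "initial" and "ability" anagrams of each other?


Word 1: "initial" → sorted: aiiilnt
Word 2: "ability" → sorted: abiilty
Same letters? aiiilnt != abiilty
Anagram = No


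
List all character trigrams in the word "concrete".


Word: "concrete" (length 8)
Number of trigrams = 8 - 3 + 1 = 6
  Position 0: "con"
  Position 1: "onc"
  Position 2: "ncr"
  Position 3: "cre"
  Position 4: "ret"
  Position 5: "ete"
Trigrams = "con", "onc", "ncr", "cre", "ret", "ete"


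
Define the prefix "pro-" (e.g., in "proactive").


Prefix: pro-
As in: proactive -> pro- + active
Meaning = forward / in favor of


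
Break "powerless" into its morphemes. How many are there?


Word: "powerless"
Morphemes: power | -less
Each morpheme carries meaning
= 2 morphemes


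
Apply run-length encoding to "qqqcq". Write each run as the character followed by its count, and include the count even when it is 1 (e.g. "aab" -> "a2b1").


String: "qqqcq"
Scanning for consecutive runs:
  'q' x 3
  'c' x 1
  'q' x 1
RLE = "q3c1q1"


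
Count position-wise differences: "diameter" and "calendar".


Comparing character by character (same length = 8):
  Pos 0: 'd' vs 'c' !=
  Pos 1: 'i' vs 'a' !=
  Pos 2: 'a' vs 'l' !=
  Pos 3: 'm' vs 'e' !=
  Pos 4: 'e' vs 'n' !=
  Pos 5: 't' vs 'd' !=
  Pos 6: 'e' vs 'a' !=
  Pos 7: 'r' vs 'r' =
Hamming distance = 7


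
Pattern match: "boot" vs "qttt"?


Pattern of "boot": [0, 1, 1, 2]
Pattern of "qttt": [0, 1, 1, 1]
Patterns do not match
Same pattern = No


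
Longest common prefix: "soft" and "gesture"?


Word 1: "soft"
Word 2: "gesture"
Comparing from start:
  Pos 0: 's' != 'g' (stop)
LCP = "" (length 0)


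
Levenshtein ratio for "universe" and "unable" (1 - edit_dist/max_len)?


Word 1: "universe" (length 8)
Word 2: "unable" (length 6)
One optimal edit sequence:
  1. keep 'u'
  2. keep 'n'
  3. delete 'i'  (+1)
  4. delete 'v'  (+1)
  5. substitute 'e' -> 'a'  (+1)
  6. substitute 'r' -> 'b'  (+1)
  7. substitute 's' -> 'l'  (+1)
  8. keep 'e'
Edit distance = 5
Max length = max(8, 6) = 8
Similarity = 1 - 5/8
= 0.3750


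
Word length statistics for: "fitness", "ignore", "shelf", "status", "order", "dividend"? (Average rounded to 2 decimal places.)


Lengths: "fitness"=7, "ignore"=6, "shelf"=5, "status"=6, "order"=5, "dividend"=8
Sum = 37, Count = 6
Average = 37/6 = 6.17
= avg=6.17, min=5, max=8


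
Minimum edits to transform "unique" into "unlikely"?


Word 1: "unique" (length 6)
Word 2: "unlikely" (length 8)
One optimal edit sequence (insert/delete/substitute each cost 1):
  1. keep 'u'
  2. keep 'n'
  3. insert 'l'  (+1)
  4. keep 'i'
  5. insert 'k'  (+1)
  6. substitute 'q' -> 'e'  (+1)
  7. substitute 'u' -> 'l'  (+1)
  8. substitute 'e' -> 'y'  (+1)
Total edit operations: 5
Edit distance = 5


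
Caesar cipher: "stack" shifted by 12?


Word: "stack"
Shift: 12
Each letter → (letter + shift) mod 26:
  's' (18) + 12 = 4 → 'e'
  't' (19) + 12 = 5 → 'f'
  'a' (0) + 12 = 12 → 'm'
  'c' (2) + 12 = 14 → 'o'
  'k' (10) + 12 = 22 → 'w'
Result = "efmow"


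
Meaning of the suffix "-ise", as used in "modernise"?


Suffix: -ise
Example: modernise (modern + -ise)
Meaning = to make


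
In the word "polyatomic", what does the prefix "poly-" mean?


Prefix: poly-
As in: polyatomic -> poly- + atomic
Meaning = many


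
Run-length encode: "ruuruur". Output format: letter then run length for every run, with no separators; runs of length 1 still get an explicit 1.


String: "ruuruur"
Scanning for consecutive runs:
  'r' x 1
  'u' x 2
  'r' x 1
  'u' x 2
  'r' x 1
RLE = "r1u2r1u2r1"


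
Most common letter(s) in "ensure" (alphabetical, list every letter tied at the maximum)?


Word: "ensure"
Letter counts:
  'e': 2
  'n': 1
  'r': 1
  's': 1
  'u': 1
Maximum count = 2
Most frequent = 'e' (2 times each)


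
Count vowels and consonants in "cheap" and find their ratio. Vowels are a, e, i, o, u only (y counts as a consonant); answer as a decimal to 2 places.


Word: "cheap"
Vowels (a,e,i,o,u): 2
Consonants: 3
Ratio = 2/3
= 0.67


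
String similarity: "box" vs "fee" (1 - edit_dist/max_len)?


Word 1: "box" (length 3)
Word 2: "fee" (length 3)
One optimal edit sequence:
  1. substitute 'b' -> 'f'  (+1)
  2. substitute 'o' -> 'e'  (+1)
  3. substitute 'x' -> 'e'  (+1)
Edit distance = 3
Max length = max(3, 3) = 3
Similarity = 1 - 3/3
= 0.0000


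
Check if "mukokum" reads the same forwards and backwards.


Word: "mukokum"
Reversed: "mukokum"
Forward == Backward? mukokum == mukokum
Palindrome = Yes


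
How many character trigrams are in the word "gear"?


Word: "gear" (length 4)
Number of 3-grams = length - 3 + 1 = 4 - 3 + 1
= 2


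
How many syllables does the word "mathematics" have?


Word: "mathematics"
Syllable breakdown: math · e · mat · ics
Counting: 4 parts
= 4 syllables


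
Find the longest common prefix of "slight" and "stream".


Word 1: "slight"
Word 2: "stream"
Comparing from start:
  Pos 0: 's' == 's'
  Pos 1: 'l' != 't' (stop)
LCP = "s" (length 1)


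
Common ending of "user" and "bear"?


Word 1: "user"
Word 2: "bear"
Comparing from end:
  Pos -1: 'r' == 'r'
  Pos -2: 'e' != 'a' (stop)
LCS = "r" (length 1)


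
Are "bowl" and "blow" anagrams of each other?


Word 1: "bowl" → sorted: blow
Word 2: "blow" → sorted: blow
Same letters? blow == blow
Anagram = Yes


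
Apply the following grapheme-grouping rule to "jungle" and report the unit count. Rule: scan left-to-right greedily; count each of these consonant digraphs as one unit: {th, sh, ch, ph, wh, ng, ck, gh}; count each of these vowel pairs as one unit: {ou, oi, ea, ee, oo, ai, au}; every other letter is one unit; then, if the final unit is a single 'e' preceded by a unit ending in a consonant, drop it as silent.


Word: "jungle" (6 letters)
Left-to-right scan:
  (1) 'j' (letter)
  (2) 'u' (letter)
  (3) 'ng' (digraph)
  (4) 'l' (letter)
  (5) 'e' (letter)
Units from scan: 5
Final unit is 'e' after a consonant -> drop as silent (-1)
Sound units = 4 units


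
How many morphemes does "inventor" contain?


Word: "inventor"
Morphemes: invent | -or
Each morpheme carries meaning
= 2 morphemes


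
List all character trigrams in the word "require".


Word: "require" (length 7)
Number of trigrams = 7 - 3 + 1 = 5
  Position 0: "req"
  Position 1: "equ"
  Position 2: "qui"
  Position 3: "uir"
  Position 4: "ire"
Trigrams = "req", "equ", "qui", "uir", "ire"


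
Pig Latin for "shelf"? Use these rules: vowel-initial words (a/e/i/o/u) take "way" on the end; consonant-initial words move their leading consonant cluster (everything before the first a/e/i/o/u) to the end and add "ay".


Word: "shelf"
Starts with consonant(s) → move to end, add 'ay'
Consonant cluster: "sh"
Pig Latin = "elfshay"


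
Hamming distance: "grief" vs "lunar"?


Comparing character by character (same length = 5):
  Pos 0: 'g' vs 'l' !=
  Pos 1: 'r' vs 'u' !=
  Pos 2: 'i' vs 'n' !=
  Pos 3: 'e' vs 'a' !=
  Pos 4: 'f' vs 'r' !=
Hamming distance = 5


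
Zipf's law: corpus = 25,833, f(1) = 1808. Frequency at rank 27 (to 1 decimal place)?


Zipf's law: f(r) = f(1) / r
f(1) = 1808
f(27) = 1808 / 27
= 67.0 occurrences


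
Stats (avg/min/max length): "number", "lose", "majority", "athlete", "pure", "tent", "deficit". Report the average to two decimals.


Lengths: "number"=6, "lose"=4, "majority"=8, "athlete"=7, "pure"=4, "tent"=4, "deficit"=7
Sum = 40, Count = 7
Average = 40/7 = 5.71
= avg=5.71, min=4, max=8


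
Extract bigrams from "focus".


Word: "focus" (length 5)
Number of bigrams = 5 - 2 + 1 = 4
  Position 0: "fo"
  Position 1: "oc"
  Position 2: "cu"
  Position 3: "us"
Bigrams = "fo", "oc", "cu", "us"


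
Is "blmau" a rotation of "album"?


Word: "album", Candidate: "blmau"
Method: check if candidate is substring of word+word
"albumalbum" contains "blmau"? No
Is rotation = No


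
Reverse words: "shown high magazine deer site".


Original: "shown high magazine deer site"
Words (1..n): shown | high | magazine | deer | site
Reversed (n..1): site | deer | magazine | high | shown
Result = "site deer magazine high shown"


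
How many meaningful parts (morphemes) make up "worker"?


Word: "worker"
Morphemes: work + -er
Each morpheme carries meaning
= 2 morphemes


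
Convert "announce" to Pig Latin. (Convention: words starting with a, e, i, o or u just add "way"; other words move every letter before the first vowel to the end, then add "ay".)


Word: "announce"
Starts with vowel → add 'way'
Pig Latin = "announceway"


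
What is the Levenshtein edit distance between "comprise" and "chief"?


Word 1: "comprise" (length 8)
Word 2: "chief" (length 5)
One optimal edit sequence (insert/delete/substitute each cost 1):
  1. keep 'c'
  2. delete 'o'  (+1)
  3. delete 'm'  (+1)
  4. delete 'p'  (+1)
  5. substitute 'r' -> 'h'  (+1)
  6. keep 'i'
  7. substitute 's' -> 'e'  (+1)
  8. substitute 'e' -> 'f'  (+1)
Total edit operations: 6
Edit distance = 6


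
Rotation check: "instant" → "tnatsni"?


Word: "instant", Candidate: "tnatsni"
Method: check if candidate is substring of word+word
"instantinstant" contains "tnatsni"? No
Is rotation = No


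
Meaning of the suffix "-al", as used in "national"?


Suffix: -al
As in: national -> nation + -al
Meaning = relating to


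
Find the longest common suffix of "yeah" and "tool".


Word 1: "yeah"
Word 2: "tool"
Comparing from end:
  Pos -1: 'h' != 'l' (stop)
LCS = "" (length 0)


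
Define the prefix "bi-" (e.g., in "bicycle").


Prefix: bi-
As in: bicycle -> bi- + cycle
Meaning = two


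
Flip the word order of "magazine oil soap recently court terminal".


Original: "magazine oil soap recently court terminal"
Words (1..n): magazine | oil | soap | recently | court | terminal
Reversed (n..1): terminal | court | recently | soap | oil | magazine
Result = "terminal court recently soap oil magazine"


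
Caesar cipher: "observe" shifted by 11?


Word: "observe"
Shift: 11
Each letter → (letter + shift) mod 26:
  'o' (14) + 11 = 25 → 'z'
  'b' (1) + 11 = 12 → 'm'
  's' (18) + 11 = 3 → 'd'
  'e' (4) + 11 = 15 → 'p'
  'r' (17) + 11 = 2 → 'c'
  'v' (21) + 11 = 6 → 'g'
  'e' (4) + 11 = 15 → 'p'
Result = "zmdpcgp"


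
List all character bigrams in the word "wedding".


Word: "wedding" (length 7)
Number of bigrams = 7 - 2 + 1 = 6
  Position 0: "we"
  Position 1: "ed"
  Position 2: "dd"
  Position 3: "di"
  Position 4: "in"
  Position 5: "ng"
Bigrams = "we", "ed", "dd", "di", "in", "ng"


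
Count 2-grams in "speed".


Word: "speed" (length 5)
Number of 2-grams = length - 2 + 1 = 5 - 2 + 1
= 4


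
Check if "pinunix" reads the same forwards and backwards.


Word: "pinunix"
Reversed: "xinunip"
Forward == Backward? pinunix != xinunip
Palindrome = No


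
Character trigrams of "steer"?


Word: "steer" (length 5)
Number of trigrams = 5 - 3 + 1 = 3
  Position 0: "ste"
  Position 1: "tee"
  Position 2: "eer"
Trigrams = "ste", "tee", "eer"


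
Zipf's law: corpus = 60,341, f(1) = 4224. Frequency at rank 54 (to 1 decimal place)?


Zipf's law: f(r) = f(1) / r
f(1) = 4224
f(54) = 4224 / 54
= 78.2 occurrences


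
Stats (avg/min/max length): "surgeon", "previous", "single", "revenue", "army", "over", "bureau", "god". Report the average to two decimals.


Lengths: "surgeon"=7, "previous"=8, "single"=6, "revenue"=7, "army"=4, "over"=4, "bureau"=6, "god"=3
Sum = 45, Count = 8
Average = 45/8 = 5.63
= avg=5.63, min=3, max=8


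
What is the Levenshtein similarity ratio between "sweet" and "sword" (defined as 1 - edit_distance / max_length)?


Word 1: "sweet" (length 5)
Word 2: "sword" (length 5)
One optimal edit sequence:
  1. keep 's'
  2. keep 'w'
  3. substitute 'e' -> 'o'  (+1)
  4. substitute 'e' -> 'r'  (+1)
  5. substitute 't' -> 'd'  (+1)
Edit distance = 3
Max length = max(5, 5) = 5
Similarity = 1 - 3/5
= 0.4000


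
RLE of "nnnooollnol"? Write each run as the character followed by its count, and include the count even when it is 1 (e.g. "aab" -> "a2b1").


String: "nnnooollnol"
Scanning for consecutive runs:
  'n' x 3
  'o' x 3
  'l' x 2
  'n' x 1
  'o' x 1
  'l' x 1
RLE = "n3o3l2n1o1l1"


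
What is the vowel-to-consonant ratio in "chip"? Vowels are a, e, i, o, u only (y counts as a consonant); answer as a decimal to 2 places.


Word: "chip"
Vowels (a,e,i,o,u): 1
Consonants: 3
Ratio = 1/3
= 0.33


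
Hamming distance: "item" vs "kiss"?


Comparing character by character (same length = 4):
  Pos 0: 'i' vs 'k' !=
  Pos 1: 't' vs 'i' !=
  Pos 2: 'e' vs 's' !=
  Pos 3: 'm' vs 's' !=
Hamming distance = 4


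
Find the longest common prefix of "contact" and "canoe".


Word 1: "contact"
Word 2: "canoe"
Comparing from start:
  Pos 0: 'c' == 'c'
  Pos 1: 'o' != 'a' (stop)
LCP = "c" (length 1)


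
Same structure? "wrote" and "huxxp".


Pattern of "wrote": [0, 1, 2, 3, 4]
Pattern of "huxxp": [0, 1, 2, 2, 3]
Patterns do not match
Same pattern = No


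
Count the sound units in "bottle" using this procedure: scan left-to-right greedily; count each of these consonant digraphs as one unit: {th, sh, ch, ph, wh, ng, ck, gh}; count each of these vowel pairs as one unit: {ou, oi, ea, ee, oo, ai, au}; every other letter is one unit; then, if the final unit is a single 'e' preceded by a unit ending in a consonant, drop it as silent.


Word: "bottle" (6 letters)
Left-to-right scan:
  [1] 'b' (letter)
  [2] 'o' (letter)
  [3] 't' (letter)
  [4] 't' (letter)
  [5] 'l' (letter)
  [6] 'e' (letter)
Units from scan: 6
Final unit is 'e' after a consonant -> drop as silent (-1)
Sound units = 5 units


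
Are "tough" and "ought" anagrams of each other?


Word 1: "tough" → sorted: ghotu
Word 2: "ought" → sorted: ghotu
Same letters? ghotu == ghotu
Anagram = Yes


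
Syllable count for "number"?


Word: "number"
Syllable breakdown: num · ber
Counting: 2 parts
= 2 syllables


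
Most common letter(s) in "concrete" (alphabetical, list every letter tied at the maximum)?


Word: "concrete"
Letter counts:
  'c': 2
  'e': 2
  'n': 1
  'o': 1
  'r': 1
  't': 1
Maximum count = 2
Most frequent = 'c', 'e' (2 times each)


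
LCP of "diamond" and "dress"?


Word 1: "diamond"
Word 2: "dress"
Comparing from start:
  Pos 0: 'd' == 'd'
  Pos 1: 'i' != 'r' (stop)
LCP = "d" (length 1)


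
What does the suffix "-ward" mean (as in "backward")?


Suffix: -ward
As in: backward -> back + -ward
Meaning = in the direction of


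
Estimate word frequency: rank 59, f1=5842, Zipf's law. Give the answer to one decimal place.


Zipf's law: f(r) = f(1) / r
f(1) = 5842
f(59) = 5842 / 59
= 99.0 occurrences


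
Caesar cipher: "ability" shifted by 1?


Word: "ability"
Shift: 1
Each letter → (letter + shift) mod 26:
  'a' (0) + 1 = 1 → 'b'
  'b' (1) + 1 = 2 → 'c'
  'i' (8) + 1 = 9 → 'j'
  'l' (11) + 1 = 12 → 'm'
  'i' (8) + 1 = 9 → 'j'
  't' (19) + 1 = 20 → 'u'
  'y' (24) + 1 = 25 → 'z'
Result = "bcjmjuz"


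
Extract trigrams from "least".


Word: "least" (length 5)
Number of trigrams = 5 - 3 + 1 = 3
  Position 0: "lea"
  Position 1: "eas"
  Position 2: "ast"
Trigrams = "lea", "eas", "ast"


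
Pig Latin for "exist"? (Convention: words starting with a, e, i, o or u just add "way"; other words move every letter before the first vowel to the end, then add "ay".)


Word: "exist"
Starts with vowel → add 'way'
Pig Latin = "existway"


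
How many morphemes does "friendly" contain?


Word: "friendly"
Morphemes: friend / -ly
Each morpheme carries meaning
= 2 morphemes


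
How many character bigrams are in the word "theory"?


Word: "theory" (length 6)
Number of 2-grams = length - 2 + 1 = 6 - 2 + 1
= 5


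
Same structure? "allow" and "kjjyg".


Pattern of "allow": [0, 1, 1, 2, 3]
Pattern of "kjjyg": [0, 1, 1, 2, 3]
Patterns match
Same pattern = Yes


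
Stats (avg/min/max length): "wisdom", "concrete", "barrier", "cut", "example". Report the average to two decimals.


Lengths: "wisdom"=6, "concrete"=8, "barrier"=7, "cut"=3, "example"=7
Sum = 31, Count = 5
Average = 31/5 = 6.20
= avg=6.20, min=3, max=8


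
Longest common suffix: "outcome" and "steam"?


Word 1: "outcome"
Word 2: "steam"
Comparing from end:
  Pos -1: 'e' != 'm' (stop)
LCS = "" (length 0)


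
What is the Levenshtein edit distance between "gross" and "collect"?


Word 1: "gross" (length 5)
Word 2: "collect" (length 7)
One optimal edit sequence (insert/delete/substitute each cost 1):
  1. insert 'c'  (+1)
  2. insert 'o'  (+1)
  3. substitute 'g' -> 'l'  (+1)
  4. substitute 'r' -> 'l'  (+1)
  5. substitute 'o' -> 'e'  (+1)
  6. substitute 's' -> 'c'  (+1)
  7. substitute 's' -> 't'  (+1)
Total edit operations: 7
Edit distance = 7


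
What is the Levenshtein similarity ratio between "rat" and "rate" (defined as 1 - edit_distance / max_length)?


Word 1: "rat" (length 3)
Word 2: "rate" (length 4)
One optimal edit sequence:
  1. keep 'r'
  2. keep 'a'
  3. keep 't'
  4. insert 'e'  (+1)
Edit distance = 1
Max length = max(3, 4) = 4
Similarity = 1 - 1/4
= 0.7500


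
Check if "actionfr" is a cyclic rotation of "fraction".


Word: "fraction", Candidate: "actionfr"
Method: check if candidate is substring of word+word
"fractionfraction" contains "actionfr"? Yes
Is rotation = Yes


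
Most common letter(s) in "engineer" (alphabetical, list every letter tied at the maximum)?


Word: "engineer"
Letter counts:
  'e': 3
  'g': 1
  'i': 1
  'n': 2
  'r': 1
Maximum count = 3
Most frequent = 'e' (3 times each)


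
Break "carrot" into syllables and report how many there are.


Word: "carrot"
Syllable breakdown: car-rot
Counting: 2 parts
= 2 syllables


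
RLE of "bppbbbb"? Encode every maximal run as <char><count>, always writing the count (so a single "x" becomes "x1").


String: "bppbbbb"
Scanning for consecutive runs:
  'b' x 1
  'p' x 2
  'b' x 4
RLE = "b1p2b4"


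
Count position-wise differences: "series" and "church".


Comparing character by character (same length = 6):
  Pos 0: 's' vs 'c' !=
  Pos 1: 'e' vs 'h' !=
  Pos 2: 'r' vs 'u' !=
  Pos 3: 'i' vs 'r' !=
  Pos 4: 'e' vs 'c' !=
  Pos 5: 's' vs 'h' !=
Hamming distance = 6


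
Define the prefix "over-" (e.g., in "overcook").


Prefix: over-
Example: overcook = over- + cook
Meaning = excessive


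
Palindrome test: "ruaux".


Word: "ruaux"
Reversed: "xuaur"
Forward == Backward? ruaux != xuaur
Palindrome = No


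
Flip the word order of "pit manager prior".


Original: "pit manager prior"
Words (1..n): pit | manager | prior
Reversed (n..1): prior | manager | pit
Result = "prior manager pit"


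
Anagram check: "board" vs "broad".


Word 1: "board" → sorted: abdor
Word 2: "broad" → sorted: abdor
Same letters? abdor == abdor
Anagram = Yes


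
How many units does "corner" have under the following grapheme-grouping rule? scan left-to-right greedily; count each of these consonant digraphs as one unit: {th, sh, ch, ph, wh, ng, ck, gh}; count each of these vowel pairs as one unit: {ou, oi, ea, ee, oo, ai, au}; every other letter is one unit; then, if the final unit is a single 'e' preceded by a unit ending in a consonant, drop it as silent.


Word: "corner" (6 letters)
Left-to-right scan:
  1. 'c' (letter)
  2. 'o' (letter)
  3. 'r' (letter)
  4. 'n' (letter)
  5. 'e' (letter)
  6. 'r' (letter)
Units from scan: 6
Sound units = 6 units


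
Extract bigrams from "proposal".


Word: "proposal" (length 8)
Number of bigrams = 8 - 2 + 1 = 7
  Position 0: "pr"
  Position 1: "ro"
  Position 2: "op"
  Position 3: "po"
  Position 4: "os"
  Position 5: "sa"
  Position 6: "al"
Bigrams = "pr", "ro", "op", "po", "os", "sa", "al"


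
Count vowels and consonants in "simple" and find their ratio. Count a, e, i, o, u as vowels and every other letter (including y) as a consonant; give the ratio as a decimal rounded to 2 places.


Word: "simple"
Vowels (a,e,i,o,u): 2
Consonants: 4
Ratio = 2/4
= 0.50


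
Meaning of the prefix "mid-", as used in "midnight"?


Prefix: mid-
As in: midnight -> mid- + night
Meaning = middle


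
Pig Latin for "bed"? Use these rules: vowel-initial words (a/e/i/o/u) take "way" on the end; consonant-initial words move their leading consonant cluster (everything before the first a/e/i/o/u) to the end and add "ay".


Word: "bed"
Starts with consonant(s) → move to end, add 'ay'
Consonant cluster: "b"
Pig Latin = "edbay"


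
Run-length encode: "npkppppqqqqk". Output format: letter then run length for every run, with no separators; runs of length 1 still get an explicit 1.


String: "npkppppqqqqk"
Scanning for consecutive runs:
  'n' x 1
  'p' x 1
  'k' x 1
  'p' x 4
  'q' x 4
  'k' x 1
RLE = "n1p1k1p4q4k1"


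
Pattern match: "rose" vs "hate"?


Pattern of "rose": [0, 1, 2, 3]
Pattern of "hate": [0, 1, 2, 3]
Patterns match
Same pattern = Yes


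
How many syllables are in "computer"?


Word: "computer"
Syllable breakdown: com / pu / ter
Counting: 3 parts
= 3 syllables


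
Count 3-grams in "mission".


Word: "mission" (length 7)
Number of 3-grams = length - 3 + 1 = 7 - 3 + 1
= 5


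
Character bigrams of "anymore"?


Word: "anymore" (length 7)
Number of bigrams = 7 - 2 + 1 = 6
  Position 0: "an"
  Position 1: "ny"
  Position 2: "ym"
  Position 3: "mo"
  Position 4: "or"
  Position 5: "re"
Bigrams = "an", "ny", "ym", "mo", "or", "re"


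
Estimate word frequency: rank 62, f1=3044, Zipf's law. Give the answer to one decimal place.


Zipf's law: f(r) = f(1) / r
f(1) = 3044
f(62) = 3044 / 62
= 49.1 occurrences


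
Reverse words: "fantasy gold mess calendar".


Original: "fantasy gold mess calendar"
Words (1..n): fantasy | gold | mess | calendar
Reversed (n..1): calendar | mess | gold | fantasy
Result = "calendar mess gold fantasy"


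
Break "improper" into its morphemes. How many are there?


Word: "improper"
Morphemes: im- / proper
Each morpheme carries meaning
= 2 morphemes


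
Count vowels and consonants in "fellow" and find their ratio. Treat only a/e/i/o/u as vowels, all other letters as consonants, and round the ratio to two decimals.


Word: "fellow"
Vowels (a,e,i,o,u): 2
Consonants: 4
Ratio = 2/4
= 0.50


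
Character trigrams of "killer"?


Word: "killer" (length 6)
Number of trigrams = 6 - 3 + 1 = 4
  Position 0: "kil"
  Position 1: "ill"
  Position 2: "lle"
  Position 3: "ler"
Trigrams = "kil", "ill", "lle", "ler"


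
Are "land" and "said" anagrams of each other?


Word 1: "land" → sorted: adln
Word 2: "said" → sorted: adis
Same letters? adln != adis
Anagram = No


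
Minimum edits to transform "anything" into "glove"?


Word 1: "anything" (length 8)
Word 2: "glove" (length 5)
One optimal edit sequence (insert/delete/substitute each cost 1):
  1. delete 'a'  (+1)
  2. delete 'n'  (+1)
  3. delete 'y'  (+1)
  4. substitute 't' -> 'g'  (+1)
  5. substitute 'h' -> 'l'  (+1)
  6. substitute 'i' -> 'o'  (+1)
  7. substitute 'n' -> 'v'  (+1)
  8. substitute 'g' -> 'e'  (+1)
Total edit operations: 8
Edit distance = 8


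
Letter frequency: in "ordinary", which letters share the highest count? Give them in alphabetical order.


Word: "ordinary"
Letter counts:
  'a': 1
  'd': 1
  'i': 1
  'n': 1
  'o': 1
  'r': 2
  'y': 1
Maximum count = 2
Most frequent = 'r' (2 times each)


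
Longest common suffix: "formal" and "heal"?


Word 1: "formal"
Word 2: "heal"
Comparing from end:
  Pos -1: 'l' == 'l'
  Pos -2: 'a' == 'a'
  Pos -3: 'm' != 'e' (stop)
LCS = "al" (length 2)


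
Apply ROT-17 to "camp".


Word: "camp"
Shift: 17
Each letter → (letter + shift) mod 26:
  'c' (2) + 17 = 19 → 't'
  'a' (0) + 17 = 17 → 'r'
  'm' (12) + 17 = 3 → 'd'
  'p' (15) + 17 = 6 → 'g'
Result = "trdg"


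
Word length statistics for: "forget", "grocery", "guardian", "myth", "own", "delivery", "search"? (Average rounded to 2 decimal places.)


Lengths: "forget"=6, "grocery"=7, "guardian"=8, "myth"=4, "own"=3, "delivery"=8, "search"=6
Sum = 42, Count = 7
Average = 42/7 = 6.00
= avg=6.00, min=3, max=8


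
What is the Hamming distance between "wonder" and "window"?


Comparing character by character (same length = 6):
  Pos 0: 'w' vs 'w' =
  Pos 1: 'o' vs 'i' !=
  Pos 2: 'n' vs 'n' =
  Pos 3: 'd' vs 'd' =
  Pos 4: 'e' vs 'o' !=
  Pos 5: 'r' vs 'w' !=
Hamming distance = 3


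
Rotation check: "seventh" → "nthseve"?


Word: "seventh", Candidate: "nthseve"
Method: check if candidate is substring of word+word
"seventhseventh" contains "nthseve"? Yes
Is rotation = Yes


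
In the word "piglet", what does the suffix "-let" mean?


Suffix: -let
Example: piglet = pig + -let
Meaning = small


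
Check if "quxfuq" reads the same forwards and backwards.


Word: "quxfuq"
Reversed: "qufxuq"
Forward == Backward? quxfuq != qufxuq
Palindrome = No


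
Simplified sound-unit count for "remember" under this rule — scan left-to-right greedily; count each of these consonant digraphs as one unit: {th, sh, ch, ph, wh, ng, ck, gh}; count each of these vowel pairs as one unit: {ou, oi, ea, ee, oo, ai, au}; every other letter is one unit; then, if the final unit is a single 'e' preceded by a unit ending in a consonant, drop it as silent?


Word: "remember" (8 letters)
Left-to-right scan:
  (1) 'r' (letter)
  (2) 'e' (letter)
  (3) 'm' (letter)
  (4) 'e' (letter)
  (5) 'm' (letter)
  (6) 'b' (letter)
  (7) 'e' (letter)
  (8) 'r' (letter)
Units from scan: 8
Sound units = 8 units


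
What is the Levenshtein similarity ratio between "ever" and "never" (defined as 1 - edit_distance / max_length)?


Word 1: "ever" (length 4)
Word 2: "never" (length 5)
One optimal edit sequence:
  1. insert 'n'  (+1)
  2. keep 'e'
  3. keep 'v'
  4. keep 'e'
  5. keep 'r'
Edit distance = 1
Max length = max(4, 5) = 5
Similarity = 1 - 1/5
= 0.8000


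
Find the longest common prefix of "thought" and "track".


Word 1: "thought"
Word 2: "track"
Comparing from start:
  Pos 0: 't' == 't'
  Pos 1: 'h' != 'r' (stop)
LCP = "t" (length 1)


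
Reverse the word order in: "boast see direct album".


Original: "boast see direct album"
Words (1..n): boast | see | direct | album
Reversed (n..1): album | direct | see | boast
Result = "album direct see boast"


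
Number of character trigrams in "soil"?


Word: "soil" (length 4)
Number of 3-grams = length - 3 + 1 = 4 - 3 + 1
= 2


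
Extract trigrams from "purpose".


Word: "purpose" (length 7)
Number of trigrams = 7 - 3 + 1 = 5
  Position 0: "pur"
  Position 1: "urp"
  Position 2: "rpo"
  Position 3: "pos"
  Position 4: "ose"
Trigrams = "pur", "urp", "rpo", "pos", "ose"


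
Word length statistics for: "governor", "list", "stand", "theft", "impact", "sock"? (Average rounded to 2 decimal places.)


Lengths: "governor"=8, "list"=4, "stand"=5, "theft"=5, "impact"=6, "sock"=4
Sum = 32, Count = 6
Average = 32/6 = 5.33
= avg=5.33, min=4, max=8


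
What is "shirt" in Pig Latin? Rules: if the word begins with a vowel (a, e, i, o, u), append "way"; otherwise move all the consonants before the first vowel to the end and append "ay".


Word: "shirt"
Starts with consonant(s) → move to end, add 'ay'
Consonant cluster: "sh"
Pig Latin = "irtshay"


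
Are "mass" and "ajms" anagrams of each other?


Word 1: "mass" → sorted: amss
Word 2: "ajms" → sorted: ajms
Same letters? amss != ajms
Anagram = No


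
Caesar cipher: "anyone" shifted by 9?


Word: "anyone"
Shift: 9
Each letter → (letter + shift) mod 26:
  'a' (0) + 9 = 9 → 'j'
  'n' (13) + 9 = 22 → 'w'
  'y' (24) + 9 = 7 → 'h'
  'o' (14) + 9 = 23 → 'x'
  'n' (13) + 9 = 22 → 'w'
  'e' (4) + 9 = 13 → 'n'
Result = "jwhxwn"


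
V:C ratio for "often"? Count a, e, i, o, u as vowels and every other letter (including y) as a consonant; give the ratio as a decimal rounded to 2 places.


Word: "often"
Vowels (a,e,i,o,u): 2
Consonants: 3
Ratio = 2/3
= 0.67


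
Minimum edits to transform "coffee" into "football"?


Word 1: "coffee" (length 6)
Word 2: "football" (length 8)
One optimal edit sequence (insert/delete/substitute each cost 1):
  1. insert 'f'  (+1)
  2. substitute 'c' -> 'o'  (+1)
  3. keep 'o'
  4. insert 't'  (+1)
  5. substitute 'f' -> 'b'  (+1)
  6. substitute 'f' -> 'a'  (+1)
  7. substitute 'e' -> 'l'  (+1)
  8. substitute 'e' -> 'l'  (+1)
Total edit operations: 7
Edit distance = 7


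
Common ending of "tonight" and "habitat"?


Word 1: "tonight"
Word 2: "habitat"
Comparing from end:
  Pos -1: 't' == 't'
  Pos -2: 'h' != 'a' (stop)
LCS = "t" (length 1)


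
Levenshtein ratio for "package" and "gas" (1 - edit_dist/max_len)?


Word 1: "package" (length 7)
Word 2: "gas" (length 3)
One optimal edit sequence:
  1. delete 'p'  (+1)
  2. delete 'a'  (+1)
  3. delete 'c'  (+1)
  4. substitute 'k' -> 'g'  (+1)
  5. keep 'a'
  6. delete 'g'  (+1)
  7. substitute 'e' -> 's'  (+1)
Edit distance = 6
Max length = max(7, 3) = 7
Similarity = 1 - 6/7
= 0.1429


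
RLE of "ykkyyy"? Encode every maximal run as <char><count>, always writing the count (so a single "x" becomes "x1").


String: "ykkyyy"
Scanning for consecutive runs:
  'y' x 1
  'k' x 2
  'y' x 3
RLE = "y1k2y3"


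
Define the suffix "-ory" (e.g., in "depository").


Suffix: -ory
As in: depository -> deposit + -ory
Meaning = relating to / place for


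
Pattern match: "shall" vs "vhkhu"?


Pattern of "shall": [0, 1, 2, 3, 3]
Pattern of "vhkhu": [0, 1, 2, 1, 3]
Patterns do not match
Same pattern = No


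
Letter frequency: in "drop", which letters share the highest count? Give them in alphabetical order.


Word: "drop"
Letter counts:
  'd': 1
  'o': 1
  'p': 1
  'r': 1
Maximum count = 1
Most frequent = 'd', 'o', 'p', 'r' (1 time each)


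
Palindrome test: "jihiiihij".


Word: "jihiiihij"
Reversed: "jihiiihij"
Forward == Backward? jihiiihij == jihiiihij
Palindrome = Yes


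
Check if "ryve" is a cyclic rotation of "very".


Word: "very", Candidate: "ryve"
Method: check if candidate is substring of word+word
"veryvery" contains "ryve"? Yes
Is rotation = Yes


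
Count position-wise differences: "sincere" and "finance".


Comparing character by character (same length = 7):
  Pos 0: 's' vs 'f' !=
  Pos 1: 'i' vs 'i' =
  Pos 2: 'n' vs 'n' =
  Pos 3: 'c' vs 'a' !=
  Pos 4: 'e' vs 'n' !=
  Pos 5: 'r' vs 'c' !=
  Pos 6: 'e' vs 'e' =
Hamming distance = 4


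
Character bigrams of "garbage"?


Word: "garbage" (length 7)
Number of bigrams = 7 - 2 + 1 = 6
  Position 0: "ga"
  Position 1: "ar"
  Position 2: "rb"
  Position 3: "ba"
  Position 4: "ag"
  Position 5: "ge"
Bigrams = "ga", "ar", "rb", "ba", "ag", "ge"
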